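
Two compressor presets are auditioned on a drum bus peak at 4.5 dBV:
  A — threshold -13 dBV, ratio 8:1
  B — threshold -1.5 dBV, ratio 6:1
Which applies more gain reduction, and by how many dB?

A, by 10.3125 dB

A: 17.5 dB over, compressed to 2.1875 dB over, so 15.3125 dB of GR.
B: 6 dB over, compressed to 1 dB over, so 5 dB of GR.
A reduces 10.3125 dB more.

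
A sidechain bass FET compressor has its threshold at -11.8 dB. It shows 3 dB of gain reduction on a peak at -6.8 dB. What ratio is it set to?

Input overshoot = -6.8 − (-11.8) = 5 dB.
Output overshoot = 5 − 3 = 2 dB.
Ratio = input overshoot / output overshoot = 5 / 2 = 2.5.

2.5:1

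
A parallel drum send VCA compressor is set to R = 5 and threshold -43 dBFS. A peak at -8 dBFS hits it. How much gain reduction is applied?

28 dB

-8 dBFS exceeds the threshold by 35 dB.
After 5:1 compression the overshoot becomes 35/5 = 7 dB.
So the signal is attenuated by 35 − 7 = 28 dB.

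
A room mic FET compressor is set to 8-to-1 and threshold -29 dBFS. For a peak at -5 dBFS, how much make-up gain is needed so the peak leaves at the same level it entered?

Without make-up, output = threshold + overshoot/8 = -29 + 3 = -26 dBFS.
Gap to target: 21 dB.

21 dB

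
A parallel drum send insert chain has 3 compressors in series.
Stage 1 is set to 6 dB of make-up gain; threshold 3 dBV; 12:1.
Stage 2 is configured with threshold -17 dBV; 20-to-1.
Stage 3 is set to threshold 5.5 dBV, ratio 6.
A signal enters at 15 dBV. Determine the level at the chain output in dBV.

Stage 1: 12 dB above 3 dBV, reduced 12:1 to 1 dB above → 4 dBV; +6 dB make-up → 10 dBV.
Stage 2: overshoot 27 dB → 27/20 = 1.35 dB → -15.65 dBV.
Stage 3: below threshold (-15.65 ≤ 5.5); passes unchanged; output -15.65 dBV.

-15.65 dBV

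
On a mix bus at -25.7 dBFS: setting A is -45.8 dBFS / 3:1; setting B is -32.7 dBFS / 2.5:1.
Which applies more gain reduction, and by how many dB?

A: overshoot 20.1 dB → output overshoot 6.7 dB → GR 13.4 dB.
B: overshoot 7 dB → output overshoot 2.8 dB → GR 4.2 dB.
Difference: 9.2 dB in favour of A.

A, by 9.2 dB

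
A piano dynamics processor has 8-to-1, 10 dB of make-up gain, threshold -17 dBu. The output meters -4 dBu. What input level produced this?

7 dBu

Before make-up, the level was -4 − 10 = -14 dBu.
Post-compression overshoot = -14 − (-17) = 3 dB.
Undo the ratio: input overshoot = 3 × 8 = 24 dB, giving input = 7 dBu.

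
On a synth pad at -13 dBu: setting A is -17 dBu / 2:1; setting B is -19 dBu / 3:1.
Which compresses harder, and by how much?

B, by 2 dB

A: GR = 4 − 4/2 = 2 dB.
B: GR = 6 − 6/3 = 4 dB.
Difference: 2 dB in favour of B.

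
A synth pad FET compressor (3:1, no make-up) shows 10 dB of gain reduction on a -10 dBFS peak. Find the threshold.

Input is 15 dB above T (since output overshoot × R = input overshoot: (-20 − T)·3 = -10 − T gives T = -25 dBFS).
Check: -25 + (-10 − (-25))/3 = -25 + 5 = -20 dBFS. ✓

-25 dBFS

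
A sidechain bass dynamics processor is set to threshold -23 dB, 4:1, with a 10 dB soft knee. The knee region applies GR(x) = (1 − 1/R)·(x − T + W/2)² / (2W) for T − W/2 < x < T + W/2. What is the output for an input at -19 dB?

x − T + W/2 = -19 − (-23) + 5 = 9.
GR = (1 − 1/4) × 9² / 20 = 0.75 × 81 / 20 = 3.0375 dB.
Output = -19 − 3.0375 = -22.0375 dB.

-22.0375 dB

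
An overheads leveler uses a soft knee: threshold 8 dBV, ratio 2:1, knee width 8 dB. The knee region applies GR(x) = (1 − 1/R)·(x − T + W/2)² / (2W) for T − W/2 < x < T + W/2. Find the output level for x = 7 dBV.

x − T + W/2 = 7 − 8 + 4 = 3.
GR = (1 − 1/2) × 3² / 16 = 0.5 × 9 / 16 = 0.28125 dB.
Output = 7 − 0.28125 = 6.71875 dBV.

6.71875 dBV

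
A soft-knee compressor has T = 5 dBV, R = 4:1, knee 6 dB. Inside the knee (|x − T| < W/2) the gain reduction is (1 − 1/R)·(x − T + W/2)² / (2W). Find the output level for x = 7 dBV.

5.4375 dBV

x − T + W/2 = 7 − 5 + 3 = 5.
GR = (1 − 1/4) × 5² / 12 = 0.75 × 25 / 12 = 1.5625 dB.
Output = 7 − 1.5625 = 5.4375 dBV.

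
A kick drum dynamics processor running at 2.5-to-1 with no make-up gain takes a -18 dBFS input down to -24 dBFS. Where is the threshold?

-28 dBFS

Input is 10 dB above T (since output overshoot × R = input overshoot: (-24 − T)·2.5 = -18 − T gives T = -28 dBFS).
Check: -28 + (-18 − (-28))/2.5 = -28 + 4 = -24 dBFS. ✓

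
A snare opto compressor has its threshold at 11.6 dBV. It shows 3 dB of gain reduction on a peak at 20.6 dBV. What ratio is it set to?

1.5:1

Input overshoot = 20.6 − 11.6 = 9 dB.
Output overshoot = 9 − 3 = 6 dB.
Ratio = input overshoot / output overshoot = 9 / 6 = 1.5.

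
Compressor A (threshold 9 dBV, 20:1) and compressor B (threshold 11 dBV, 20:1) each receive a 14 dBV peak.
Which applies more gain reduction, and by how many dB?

A, by 1.9 dB

A: 5 dB over, compressed to 0.25 dB over, so 4.75 dB of GR.
B: 3 dB over, compressed to 0.15 dB over, so 2.85 dB of GR.
A reduces 1.9 dB more.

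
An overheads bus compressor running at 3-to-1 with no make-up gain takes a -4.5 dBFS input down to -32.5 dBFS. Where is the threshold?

Gain reduction = -4.5 − (-32.5) = 28 dB; output overshoot = GR / (R − 1) = 28 / 2 = 14 dB.
Threshold = output − output overshoot = -32.5 − 14 = -46.5 dBFS.

-46.5 dBFS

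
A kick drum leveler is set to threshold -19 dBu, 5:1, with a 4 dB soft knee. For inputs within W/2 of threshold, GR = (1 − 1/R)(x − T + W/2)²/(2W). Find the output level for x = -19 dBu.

-19.4 dBu

x − T + W/2 = -19 − (-19) + 2 = 2.
GR = (1 − 1/5) × 2² / 8 = 0.8 × 4 / 8 = 0.4 dB.
Output = -19 − 0.4 = -19.4 dBu.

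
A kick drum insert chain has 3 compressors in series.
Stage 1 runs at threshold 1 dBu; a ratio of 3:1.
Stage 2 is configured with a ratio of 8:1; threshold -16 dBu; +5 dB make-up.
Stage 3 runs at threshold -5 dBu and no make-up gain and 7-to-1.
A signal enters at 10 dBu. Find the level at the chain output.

Stage 1: overshoot 9 dB → 9/3 = 3 dB → 4 dBu.
Stage 2: 20 dB above -16 dBu, reduced 8:1 to 2.5 dB above → -13.5 dBu; +5 dB make-up → -8.5 dBu.
Stage 3: -8.5 dBu ≤ -5 dBu, so stage 3 doesn't engage; output -8.5 dBu.

-8.5 dBu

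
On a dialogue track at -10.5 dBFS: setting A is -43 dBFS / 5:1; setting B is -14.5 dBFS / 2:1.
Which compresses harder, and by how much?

A, by 24 dB

A: GR = 32.5 − 32.5/5 = 26 dB.
B: GR = 4 − 4/2 = 2 dB.
A applies 24 dB more gain reduction.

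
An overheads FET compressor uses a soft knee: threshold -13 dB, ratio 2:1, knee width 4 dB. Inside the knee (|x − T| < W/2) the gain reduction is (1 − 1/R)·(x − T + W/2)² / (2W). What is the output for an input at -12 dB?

x − T + W/2 = -12 − (-13) + 2 = 3.
GR = (1 − 1/2) × 3² / 8 = 0.5 × 9 / 8 = 0.5625 dB.
Output = -12 − 0.5625 = -12.5625 dB.

-12.5625 dB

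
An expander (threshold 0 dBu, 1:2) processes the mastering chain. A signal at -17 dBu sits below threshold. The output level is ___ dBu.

Below threshold, a 1:2 expander applies gain = (2−1)×(T − x) of attenuation.
(2−1) × 17 = 17 dB, so output = -17 − 17 = -34 dBu.

-34 dBu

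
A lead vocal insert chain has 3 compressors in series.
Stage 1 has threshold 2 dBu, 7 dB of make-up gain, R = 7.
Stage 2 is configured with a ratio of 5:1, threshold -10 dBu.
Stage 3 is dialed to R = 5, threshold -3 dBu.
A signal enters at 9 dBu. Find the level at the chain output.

-6 dBu

Stage 1: overshoot 7 dB → 7/7 = 1 dB → 3 dBu; +7 dB make-up → 10 dBu.
Stage 2: 10 dBu is 20 dB over -10 dBu; at 5:1 that becomes 4 dB over, giving -6 dBu.
Stage 3: below threshold (-6 ≤ -3); passes unchanged; output -6 dBu.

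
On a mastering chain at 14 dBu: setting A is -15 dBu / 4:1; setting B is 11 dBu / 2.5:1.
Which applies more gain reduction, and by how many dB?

A: 29 dB over, compressed to 7.25 dB over, so 21.75 dB of GR.
B: 3 dB over, compressed to 1.2 dB over, so 1.8 dB of GR.
A reduces 19.95 dB more.

A, by 19.95 dB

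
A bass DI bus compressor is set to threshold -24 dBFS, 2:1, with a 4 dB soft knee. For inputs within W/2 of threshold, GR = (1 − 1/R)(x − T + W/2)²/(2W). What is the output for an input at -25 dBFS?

x − T + W/2 = -25 − (-24) + 2 = 1.
GR = (1 − 1/2) × 1² / 8 = 0.5 × 1 / 8 = 0.0625 dB.
Output = -25 − 0.0625 = -25.0625 dBFS.

-25.0625 dBFS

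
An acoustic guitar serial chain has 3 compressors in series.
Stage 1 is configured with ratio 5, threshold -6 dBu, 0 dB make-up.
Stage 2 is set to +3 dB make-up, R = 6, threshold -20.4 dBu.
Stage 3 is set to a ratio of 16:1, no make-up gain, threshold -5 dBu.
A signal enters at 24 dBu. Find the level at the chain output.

-14 dBu

Stage 1: 24 dBu is 30 dB over -6 dBu; at 5:1 that becomes 6 dB over, giving 0 dBu.
Stage 2: overshoot 20.4 dB → 20.4/6 = 3.4 dB → -17 dBu; +3 dB make-up → -14 dBu.
Stage 3: below threshold (-14 ≤ -5); passes unchanged; output -14 dBu.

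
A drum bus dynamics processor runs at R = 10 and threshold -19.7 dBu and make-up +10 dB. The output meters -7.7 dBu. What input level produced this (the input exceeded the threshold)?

Stripping the +10 dB make-up gives -17.7 dBu at the gain stage.
Post-compression overshoot = -17.7 − (-19.7) = 2 dB.
Undo the ratio: input overshoot = 2 × 10 = 20 dB, giving input = 0.3 dBu.

0.3 dBu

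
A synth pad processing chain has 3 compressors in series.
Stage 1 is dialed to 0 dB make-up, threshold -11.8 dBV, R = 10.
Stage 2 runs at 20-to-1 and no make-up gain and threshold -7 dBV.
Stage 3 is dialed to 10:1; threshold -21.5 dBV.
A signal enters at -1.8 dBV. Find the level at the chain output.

Stage 1: 10 dB above -11.8 dBV, reduced 10:1 to 1 dB above → -10.8 dBV.
Stage 2: -10.8 dBV is at or below the -7 dBV threshold — no compression; output -10.8 dBV.
Stage 3: 10.7 dB above -21.5 dBV, reduced 10:1 to 1.07 dB above → -20.43 dBV.

-20.43 dBV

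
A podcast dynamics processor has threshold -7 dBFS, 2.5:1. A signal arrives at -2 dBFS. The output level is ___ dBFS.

Overshoot: -2 − (-7) = 5 dB.
The 5 dB excess becomes 2 dB after 2.5:1 reduction.
That puts the output at -5 dBFS.

-5 dBFS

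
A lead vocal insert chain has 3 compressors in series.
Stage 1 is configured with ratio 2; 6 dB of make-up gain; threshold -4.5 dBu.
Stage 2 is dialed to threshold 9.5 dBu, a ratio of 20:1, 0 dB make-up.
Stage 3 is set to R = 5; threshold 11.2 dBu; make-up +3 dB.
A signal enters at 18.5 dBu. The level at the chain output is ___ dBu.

12.675 dBu

Stage 1: overshoot 23 dB → 23/2 = 11.5 dB → 7 dBu; +6 dB make-up → 13 dBu.
Stage 2: overshoot 3.5 dB → 3.5/20 = 0.175 dB → 9.675 dBu.
Stage 3: 9.675 dBu is at or below the 11.2 dBu threshold — no compression; make-up brings it to 12.675 dBu.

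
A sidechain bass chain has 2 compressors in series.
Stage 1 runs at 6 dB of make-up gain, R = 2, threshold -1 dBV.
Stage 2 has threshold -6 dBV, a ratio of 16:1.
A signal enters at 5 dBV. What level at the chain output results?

Stage 1: 6 dB above -1 dBV, reduced 2:1 to 3 dB above → 2 dBV; +6 dB make-up → 8 dBV.
Stage 2: 14 dB above -6 dBV, reduced 16:1 to 0.875 dB above → -5.125 dBV.

-5.125 dBV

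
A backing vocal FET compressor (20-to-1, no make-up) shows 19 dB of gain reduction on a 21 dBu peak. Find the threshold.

1 dBu

Gain reduction = 21 − 2 = 19 dB; output overshoot = GR / (R − 1) = 19 / 19 = 1 dB.
Threshold = output − output overshoot = 2 − 1 = 1 dBu.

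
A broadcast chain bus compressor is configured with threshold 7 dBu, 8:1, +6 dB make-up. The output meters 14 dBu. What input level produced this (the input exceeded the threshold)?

Stripping the +6 dB make-up gives 8 dBu at the gain stage.
The compressed level sits 8 − 7 = 1 dB over threshold.
Undo the ratio: input overshoot = 1 × 8 = 8 dB, giving input = 15 dBu.

15 dBu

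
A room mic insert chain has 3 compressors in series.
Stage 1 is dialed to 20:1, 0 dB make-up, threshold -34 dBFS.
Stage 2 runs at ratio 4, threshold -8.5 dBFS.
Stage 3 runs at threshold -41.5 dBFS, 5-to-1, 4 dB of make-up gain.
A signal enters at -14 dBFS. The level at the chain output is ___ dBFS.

-35.8 dBFS

Stage 1: overshoot 20 dB → 20/20 = 1 dB → -33 dBFS.
Stage 2: below threshold (-33 ≤ -8.5); passes unchanged; output -33 dBFS.
Stage 3: -33 dBFS is 8.5 dB over -41.5 dBFS; at 5:1 that becomes 1.7 dB over, giving -39.8 dBFS; +4 dB make-up → -35.8 dBFS.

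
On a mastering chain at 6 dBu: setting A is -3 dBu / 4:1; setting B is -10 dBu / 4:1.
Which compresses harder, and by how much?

A: overshoot 9 dB → output overshoot 2.25 dB → GR 6.75 dB.
B: overshoot 16 dB → output overshoot 4 dB → GR 12 dB.
B applies 5.25 dB more gain reduction.

B, by 5.25 dB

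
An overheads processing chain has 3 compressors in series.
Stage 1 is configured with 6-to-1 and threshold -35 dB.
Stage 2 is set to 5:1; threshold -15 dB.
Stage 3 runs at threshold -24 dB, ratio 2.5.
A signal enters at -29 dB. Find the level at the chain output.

Stage 1: overshoot 6 dB → 6/6 = 1 dB → -34 dB.
Stage 2: below threshold (-34 ≤ -15); passes unchanged; output -34 dB.
Stage 3: below threshold (-34 ≤ -24); passes unchanged; output -34 dB.

-34 dB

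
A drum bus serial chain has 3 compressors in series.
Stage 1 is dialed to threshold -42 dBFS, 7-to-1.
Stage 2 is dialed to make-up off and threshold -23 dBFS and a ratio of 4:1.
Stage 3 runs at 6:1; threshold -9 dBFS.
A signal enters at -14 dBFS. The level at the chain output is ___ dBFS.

Stage 1: overshoot 28 dB → 28/7 = 4 dB → -38 dBFS.
Stage 2: below threshold (-38 ≤ -23); passes unchanged; output -38 dBFS.
Stage 3: -38 dBFS is at or below the -9 dBFS threshold — no compression; output -38 dBFS.

-38 dBFS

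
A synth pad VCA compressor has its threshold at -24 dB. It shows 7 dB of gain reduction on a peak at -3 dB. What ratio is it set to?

1.5:1

Input overshoot = -3 − (-24) = 21 dB.
Output overshoot = 21 − 7 = 14 dB.
Ratio = input overshoot / output overshoot = 21 / 14 = 1.5.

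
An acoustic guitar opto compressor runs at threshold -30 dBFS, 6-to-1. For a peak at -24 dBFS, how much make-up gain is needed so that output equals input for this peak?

The peak compresses to -30 + 6/6 = -29 dBFS.
To reach -24 dBFS requires -24 − (-29) = 5 dB of make-up.

5 dB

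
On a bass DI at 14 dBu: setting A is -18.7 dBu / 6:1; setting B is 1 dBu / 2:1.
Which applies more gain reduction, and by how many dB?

A: GR = 32.7 − 32.7/6 = 27.25 dB.
B: GR = 13 − 13/2 = 6.5 dB.
Difference: 20.75 dB in favour of A.

A, by 20.75 dB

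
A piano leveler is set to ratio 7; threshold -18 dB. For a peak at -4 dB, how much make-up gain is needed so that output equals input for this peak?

12 dB

Overshoot 14 dB → 14/7 = 2 dB after compression, so the compressed level is -18 + 2 = -16 dB.
Make-up = target − compressed = -4 − (-16) = 12 dB.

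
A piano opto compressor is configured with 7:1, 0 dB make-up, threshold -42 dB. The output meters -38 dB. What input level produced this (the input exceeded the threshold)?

Post-compression overshoot = -38 − (-42) = 4 dB.
Before 7:1 compression the overshoot was 4 × 7 = 28 dB, so input = -42 + 28 = -14 dB.

-14 dB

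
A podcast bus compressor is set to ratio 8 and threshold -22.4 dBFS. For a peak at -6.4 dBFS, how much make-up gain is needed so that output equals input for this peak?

Overshoot 16 dB → 16/8 = 2 dB after compression, so the compressed level is -22.4 + 2 = -20.4 dBFS.
Make-up = target − compressed = -6.4 − (-20.4) = 14 dB.

14 dB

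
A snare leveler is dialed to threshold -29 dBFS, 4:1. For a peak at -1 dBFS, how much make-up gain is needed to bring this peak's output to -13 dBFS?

9 dB

The peak compresses to -29 + 28/4 = -22 dBFS.
To reach -13 dBFS requires -13 − (-22) = 9 dB of make-up.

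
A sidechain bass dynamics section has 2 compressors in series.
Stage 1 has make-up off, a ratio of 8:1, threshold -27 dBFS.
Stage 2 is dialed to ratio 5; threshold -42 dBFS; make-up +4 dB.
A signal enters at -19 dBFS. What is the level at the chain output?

Stage 1: 8 dB above -27 dBFS, reduced 8:1 to 1 dB above → -26 dBFS.
Stage 2: -26 dBFS is 16 dB over -42 dBFS; at 5:1 that becomes 3.2 dB over, giving -38.8 dBFS; +4 dB make-up → -34.8 dBFS.

-34.8 dBFS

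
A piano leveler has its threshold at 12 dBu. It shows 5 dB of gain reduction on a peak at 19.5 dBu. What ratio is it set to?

Input overshoot = 19.5 − 12 = 7.5 dB.
Output overshoot = 7.5 − 5 = 2.5 dB.
Ratio = input overshoot / output overshoot = 7.5 / 2.5 = 3.

3:1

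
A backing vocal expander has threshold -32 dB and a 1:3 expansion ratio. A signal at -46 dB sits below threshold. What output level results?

Undershoot = (-32) − (-46) = 14 dB.
At 1:3, that expands to 42 dB under threshold.
Output = -32 − 42 = -74 dB.

-74 dB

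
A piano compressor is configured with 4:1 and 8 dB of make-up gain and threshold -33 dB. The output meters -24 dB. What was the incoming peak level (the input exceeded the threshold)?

Before make-up, the level was -24 − 8 = -32 dB.
Post-compression overshoot = -32 − (-33) = 1 dB.
Input overshoot = R × output overshoot = 4 dB → input = -33 + 4 = -29 dB.

-29 dB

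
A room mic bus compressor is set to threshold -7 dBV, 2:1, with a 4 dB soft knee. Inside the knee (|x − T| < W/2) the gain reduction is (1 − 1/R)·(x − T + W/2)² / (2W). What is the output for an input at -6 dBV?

-6.5625 dBV

x − T + W/2 = -6 − (-7) + 2 = 3.
GR = (1 − 1/2) × 3² / 8 = 0.5 × 9 / 8 = 0.5625 dB.
Output = -6 − 0.5625 = -6.5625 dBV.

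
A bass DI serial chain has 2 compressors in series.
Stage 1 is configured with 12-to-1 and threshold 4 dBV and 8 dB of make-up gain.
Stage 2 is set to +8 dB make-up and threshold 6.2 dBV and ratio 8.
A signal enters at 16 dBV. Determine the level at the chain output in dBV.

Stage 1: overshoot 12 dB → 12/12 = 1 dB → 5 dBV; +8 dB make-up → 13 dBV.
Stage 2: overshoot 6.8 dB → 6.8/8 = 0.85 dB → 7.05 dBV; +8 dB make-up → 15.05 dBV.

15.05 dBV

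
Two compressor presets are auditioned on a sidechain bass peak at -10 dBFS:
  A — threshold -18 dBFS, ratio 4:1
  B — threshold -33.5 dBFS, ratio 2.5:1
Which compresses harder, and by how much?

A: 8 dB over, compressed to 2 dB over, so 6 dB of GR.
B: 23.5 dB over, compressed to 9.4 dB over, so 14.1 dB of GR.
Difference: 8.1 dB in favour of B.

B, by 8.1 dB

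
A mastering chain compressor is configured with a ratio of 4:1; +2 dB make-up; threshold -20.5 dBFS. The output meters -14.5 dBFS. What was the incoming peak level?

Before make-up, the level was -14.5 − 2 = -16.5 dBFS.
Post-compression overshoot = -16.5 − (-20.5) = 4 dB.
Undo the ratio: input overshoot = 4 × 4 = 16 dB, giving input = -4.5 dBFS.

-4.5 dBFS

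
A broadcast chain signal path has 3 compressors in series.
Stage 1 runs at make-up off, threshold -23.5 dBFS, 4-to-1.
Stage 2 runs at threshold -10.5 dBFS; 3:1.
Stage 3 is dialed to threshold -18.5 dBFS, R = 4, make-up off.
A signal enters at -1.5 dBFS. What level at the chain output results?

-18.375 dBFS

Stage 1: overshoot 22 dB → 22/4 = 5.5 dB → -18 dBFS.
Stage 2: -18 dBFS is at or below the -10.5 dBFS threshold — no compression; output -18 dBFS.
Stage 3: overshoot 0.5 dB → 0.5/4 = 0.125 dB → -18.375 dBFS.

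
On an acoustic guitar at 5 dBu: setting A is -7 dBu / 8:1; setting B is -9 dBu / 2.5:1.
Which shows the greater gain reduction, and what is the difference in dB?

A: GR = 12 − 12/8 = 10.5 dB.
B: GR = 14 − 14/2.5 = 8.4 dB.
Difference: 2.1 dB in favour of A.

A, by 2.1 dB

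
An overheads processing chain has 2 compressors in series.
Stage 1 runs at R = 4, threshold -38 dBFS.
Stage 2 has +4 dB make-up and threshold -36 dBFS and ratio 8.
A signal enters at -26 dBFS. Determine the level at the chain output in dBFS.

Stage 1: overshoot 12 dB → 12/4 = 3 dB → -35 dBFS.
Stage 2: 1 dB above -36 dBFS, reduced 8:1 to 0.125 dB above → -35.875 dBFS; +4 dB make-up → -31.875 dBFS.

-31.875 dBFS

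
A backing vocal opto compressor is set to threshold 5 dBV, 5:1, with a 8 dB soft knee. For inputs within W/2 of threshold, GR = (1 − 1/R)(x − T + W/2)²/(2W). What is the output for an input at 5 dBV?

x − T + W/2 = 5 − 5 + 4 = 4.
GR = (1 − 1/5) × 4² / 16 = 0.8 × 16 / 16 = 0.8 dB.
Output = 5 − 0.8 = 4.2 dBV.

4.2 dBV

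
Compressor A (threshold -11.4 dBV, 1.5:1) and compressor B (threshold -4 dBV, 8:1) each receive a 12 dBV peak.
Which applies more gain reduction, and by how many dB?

A: overshoot 23.4 dB → output overshoot 15.6 dB → GR 7.8 dB.
B: overshoot 16 dB → output overshoot 2 dB → GR 14 dB.
B reduces 6.2 dB more.

B, by 6.2 dB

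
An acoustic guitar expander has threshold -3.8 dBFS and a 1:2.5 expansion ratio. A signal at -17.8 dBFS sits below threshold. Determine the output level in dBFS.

Below threshold, a 1:2.5 expander applies gain = (2.5−1)×(T − x) of attenuation.
(2.5−1) × 14 = 21 dB, so output = -17.8 − 21 = -38.8 dBFS.

-38.8 dBFS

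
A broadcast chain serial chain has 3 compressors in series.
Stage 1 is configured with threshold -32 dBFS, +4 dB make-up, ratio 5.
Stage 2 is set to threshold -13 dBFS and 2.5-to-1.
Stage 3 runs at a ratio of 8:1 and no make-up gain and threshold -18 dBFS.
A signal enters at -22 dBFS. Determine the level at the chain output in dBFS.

Stage 1: 10 dB above -32 dBFS, reduced 5:1 to 2 dB above → -30 dBFS; +4 dB make-up → -26 dBFS.
Stage 2: -26 dBFS is at or below the -13 dBFS threshold — no compression; output -26 dBFS.
Stage 3: below threshold (-26 ≤ -18); passes unchanged; output -26 dBFS.

-26 dBFS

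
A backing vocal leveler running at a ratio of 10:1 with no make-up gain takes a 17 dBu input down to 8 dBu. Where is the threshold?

Let T be the threshold. Output overshoot = (input overshoot)/R, so 8 − T = (17 − T)/10.
10·(8 − T) = 17 − T → 9·T = 80 − 17 = 63.
T = 63/9 = 7 dBu.

7 dBu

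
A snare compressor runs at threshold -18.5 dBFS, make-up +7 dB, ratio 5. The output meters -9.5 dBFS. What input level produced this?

-8.5 dBFS

Remove make-up: -9.5 − 7 = -16.5 dBFS.
The compressed level sits -16.5 − (-18.5) = 2 dB over threshold.
Undo the ratio: input overshoot = 2 × 5 = 10 dB, giving input = -8.5 dBFS.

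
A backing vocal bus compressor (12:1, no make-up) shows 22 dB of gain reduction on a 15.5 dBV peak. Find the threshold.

-8.5 dBV

Gain reduction = 15.5 − (-6.5) = 22 dB; output overshoot = GR / (R − 1) = 22 / 11 = 2 dB.
Threshold = output − output overshoot = -6.5 − 2 = -8.5 dBV.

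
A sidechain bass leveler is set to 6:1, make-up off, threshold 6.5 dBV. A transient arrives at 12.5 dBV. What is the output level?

The input is 6 dB above the 6.5 dBV threshold.
6:1 compression reduces that to 6/6 = 1 dB over.
That puts the output at 7.5 dBV.

7.5 dBV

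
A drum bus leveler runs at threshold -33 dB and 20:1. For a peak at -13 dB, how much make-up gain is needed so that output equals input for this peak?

Overshoot 20 dB → 20/20 = 1 dB after compression, so the compressed level is -33 + 1 = -32 dB.
Make-up = target − compressed = -13 − (-32) = 19 dB.

19 dB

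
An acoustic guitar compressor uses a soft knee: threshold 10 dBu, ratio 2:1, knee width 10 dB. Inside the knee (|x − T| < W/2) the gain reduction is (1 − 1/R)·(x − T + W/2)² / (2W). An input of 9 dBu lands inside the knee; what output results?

8.6 dBu

x − T + W/2 = 9 − 10 + 5 = 4.
GR = (1 − 1/2) × 4² / 20 = 0.5 × 16 / 20 = 0.4 dB.
Output = 9 − 0.4 = 8.6 dBu.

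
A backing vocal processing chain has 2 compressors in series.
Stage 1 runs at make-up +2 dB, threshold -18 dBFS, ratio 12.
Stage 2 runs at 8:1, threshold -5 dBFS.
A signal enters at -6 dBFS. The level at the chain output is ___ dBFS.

Stage 1: -6 dBFS is 12 dB over -18 dBFS; at 12:1 that becomes 1 dB over, giving -17 dBFS; +2 dB make-up → -15 dBFS.
Stage 2: -15 dBFS is at or below the -5 dBFS threshold — no compression; output -15 dBFS.

-15 dBFS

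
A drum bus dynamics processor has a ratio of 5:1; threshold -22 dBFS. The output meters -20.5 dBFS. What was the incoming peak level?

-14.5 dBFS

The compressed level sits -20.5 − (-22) = 1.5 dB over threshold.
Input overshoot = R × output overshoot = 7.5 dB → input = -22 + 7.5 = -14.5 dBFS.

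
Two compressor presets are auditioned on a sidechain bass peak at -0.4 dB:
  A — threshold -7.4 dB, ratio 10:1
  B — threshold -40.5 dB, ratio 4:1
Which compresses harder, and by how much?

B, by 23.775 dB

A: overshoot 7 dB → output overshoot 0.7 dB → GR 6.3 dB.
B: overshoot 40.1 dB → output overshoot 10.025 dB → GR 30.075 dB.
B applies 23.775 dB more gain reduction.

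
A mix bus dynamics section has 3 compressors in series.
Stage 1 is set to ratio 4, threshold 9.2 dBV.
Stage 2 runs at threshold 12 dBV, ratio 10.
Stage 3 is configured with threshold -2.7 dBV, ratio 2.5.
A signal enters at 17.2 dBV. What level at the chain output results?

Stage 1: 8 dB above 9.2 dBV, reduced 4:1 to 2 dB above → 11.2 dBV.
Stage 2: 11.2 dBV is at or below the 12 dBV threshold — no compression; output 11.2 dBV.
Stage 3: overshoot 13.9 dB → 13.9/2.5 = 5.56 dB → 2.86 dBV.

2.86 dBV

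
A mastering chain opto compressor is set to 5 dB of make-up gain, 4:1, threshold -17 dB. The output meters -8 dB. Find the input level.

Remove make-up: -8 − 5 = -13 dB.
The compressed level sits -13 − (-17) = 4 dB over threshold.
Input overshoot = R × output overshoot = 16 dB → input = -17 + 16 = -1 dB.

-1 dB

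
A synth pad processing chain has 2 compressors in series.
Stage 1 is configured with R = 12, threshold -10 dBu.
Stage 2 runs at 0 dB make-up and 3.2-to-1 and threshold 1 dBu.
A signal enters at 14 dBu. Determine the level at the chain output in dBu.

-8 dBu

Stage 1: overshoot 24 dB → 24/12 = 2 dB → -8 dBu.
Stage 2: -8 dBu is at or below the 1 dBu threshold — no compression; output -8 dBu.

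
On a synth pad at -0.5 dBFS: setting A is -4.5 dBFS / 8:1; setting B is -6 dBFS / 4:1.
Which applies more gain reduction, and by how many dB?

A: 4 dB over, compressed to 0.5 dB over, so 3.5 dB of GR.
B: 5.5 dB over, compressed to 1.375 dB over, so 4.125 dB of GR.
B applies 0.625 dB more gain reduction.

B, by 0.625 dB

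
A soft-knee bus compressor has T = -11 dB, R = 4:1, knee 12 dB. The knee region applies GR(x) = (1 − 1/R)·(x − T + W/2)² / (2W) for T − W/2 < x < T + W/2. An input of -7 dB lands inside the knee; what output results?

x − T + W/2 = -7 − (-11) + 6 = 10.
GR = (1 − 1/4) × 10² / 24 = 0.75 × 100 / 24 = 3.125 dB.
Output = -7 − 3.125 = -10.125 dB.

-10.125 dB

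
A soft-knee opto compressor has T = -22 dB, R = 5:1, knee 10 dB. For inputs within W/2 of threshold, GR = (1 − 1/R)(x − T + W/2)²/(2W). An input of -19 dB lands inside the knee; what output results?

-21.56 dB

x − T + W/2 = -19 − (-22) + 5 = 8.
GR = (1 − 1/5) × 8² / 20 = 0.8 × 64 / 20 = 2.56 dB.
Output = -19 − 2.56 = -21.56 dB.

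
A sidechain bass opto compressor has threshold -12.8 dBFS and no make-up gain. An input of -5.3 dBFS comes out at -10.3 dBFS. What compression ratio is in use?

Input overshoot = -5.3 − (-12.8) = 7.5 dB; output overshoot = -10.3 − (-12.8) = 2.5 dB.
Ratio = 7.5 / 2.5 = 3.

3:1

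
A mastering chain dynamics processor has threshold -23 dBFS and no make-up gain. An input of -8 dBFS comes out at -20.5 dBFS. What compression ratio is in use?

Input overshoot = -8 − (-23) = 15 dB; output overshoot = -20.5 − (-23) = 2.5 dB.
Ratio = 15 / 2.5 = 6.

6:1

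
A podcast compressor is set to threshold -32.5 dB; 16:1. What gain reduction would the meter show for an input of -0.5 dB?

30 dB

-0.5 dB exceeds the threshold by 32 dB.
At 16:1, output sits 32/16 = 2 dB above threshold.
GR = overshoot in − overshoot out = 32 − 2 = 30 dB.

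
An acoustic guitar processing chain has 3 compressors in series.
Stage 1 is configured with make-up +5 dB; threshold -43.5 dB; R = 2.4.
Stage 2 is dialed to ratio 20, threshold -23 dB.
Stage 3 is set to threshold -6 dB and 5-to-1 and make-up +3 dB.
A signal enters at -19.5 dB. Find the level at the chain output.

-25.5 dB

Stage 1: overshoot 24 dB → 24/2.4 = 10 dB → -33.5 dB; +5 dB make-up → -28.5 dB.
Stage 2: -28.5 dB ≤ -23 dB, so stage 2 doesn't engage; output -28.5 dB.
Stage 3: -28.5 dB ≤ -6 dB, so stage 3 doesn't engage; make-up brings it to -25.5 dB.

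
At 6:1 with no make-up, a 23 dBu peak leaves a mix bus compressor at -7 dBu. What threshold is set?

Input is 36 dB above T (since output overshoot × R = input overshoot: (-7 − T)·6 = 23 − T gives T = -13 dBu).
Check: -13 + (23 − (-13))/6 = -13 + 6 = -7 dBu. ✓

-13 dBu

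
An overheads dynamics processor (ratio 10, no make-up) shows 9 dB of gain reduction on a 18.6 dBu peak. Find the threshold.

8.6 dBu

Gain reduction = 18.6 − 9.6 = 9 dB; output overshoot = GR / (R − 1) = 9 / 9 = 1 dB.
Threshold = output − output overshoot = 9.6 − 1 = 8.6 dBu.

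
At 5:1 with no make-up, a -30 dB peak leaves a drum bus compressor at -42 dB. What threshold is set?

Gain reduction = -30 − (-42) = 12 dB; output overshoot = GR / (R − 1) = 12 / 4 = 3 dB.
Threshold = output − output overshoot = -42 − 3 = -45 dB.

-45 dB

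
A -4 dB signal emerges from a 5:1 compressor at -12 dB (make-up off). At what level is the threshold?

Input is 10 dB above T (since output overshoot × R = input overshoot: (-12 − T)·5 = -4 − T gives T = -14 dB).
Check: -14 + (-4 − (-14))/5 = -14 + 2 = -12 dB. ✓

-14 dB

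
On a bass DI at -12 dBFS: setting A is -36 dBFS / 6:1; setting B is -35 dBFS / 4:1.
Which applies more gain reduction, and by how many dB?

A, by 2.75 dB

A: 24 dB over, compressed to 4 dB over, so 20 dB of GR.
B: 23 dB over, compressed to 5.75 dB over, so 17.25 dB of GR.
A applies 2.75 dB more gain reduction.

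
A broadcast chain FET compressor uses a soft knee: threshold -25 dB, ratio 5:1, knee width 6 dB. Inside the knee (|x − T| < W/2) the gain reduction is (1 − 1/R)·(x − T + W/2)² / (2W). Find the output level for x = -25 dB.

x − T + W/2 = -25 − (-25) + 3 = 3.
GR = (1 − 1/5) × 3² / 12 = 0.8 × 9 / 12 = 0.6 dB.
Output = -25 − 0.6 = -25.6 dB.

-25.6 dB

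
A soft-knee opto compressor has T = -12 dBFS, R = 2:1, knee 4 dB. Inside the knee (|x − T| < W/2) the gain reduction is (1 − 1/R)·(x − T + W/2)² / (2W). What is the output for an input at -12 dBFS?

x − T + W/2 = -12 − (-12) + 2 = 2.
GR = (1 − 1/2) × 2² / 8 = 0.5 × 4 / 8 = 0.25 dB.
Output = -12 − 0.25 = -12.25 dBFS.

-12.25 dBFS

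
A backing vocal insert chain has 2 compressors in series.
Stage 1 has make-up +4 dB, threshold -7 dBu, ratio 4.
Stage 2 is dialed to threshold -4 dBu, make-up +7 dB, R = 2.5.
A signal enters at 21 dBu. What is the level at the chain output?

Stage 1: 28 dB above -7 dBu, reduced 4:1 to 7 dB above → 0 dBu; +4 dB make-up → 4 dBu.
Stage 2: 4 dBu is 8 dB over -4 dBu; at 2.5:1 that becomes 3.2 dB over, giving -0.8 dBu; +7 dB make-up → 6.2 dBu.

6.2 dBu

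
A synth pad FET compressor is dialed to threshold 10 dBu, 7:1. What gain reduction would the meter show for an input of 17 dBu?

The signal is 7 dB above threshold.
At 7:1, output sits 7/7 = 1 dB above threshold.
Gain reduction = 7 − 1 = 6 dB.

6 dB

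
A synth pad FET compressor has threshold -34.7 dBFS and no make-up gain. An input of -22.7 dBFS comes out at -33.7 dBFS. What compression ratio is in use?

Input overshoot = -22.7 − (-34.7) = 12 dB; output overshoot = -33.7 − (-34.7) = 1 dB.
Ratio = 12 / 1 = 12.

12:1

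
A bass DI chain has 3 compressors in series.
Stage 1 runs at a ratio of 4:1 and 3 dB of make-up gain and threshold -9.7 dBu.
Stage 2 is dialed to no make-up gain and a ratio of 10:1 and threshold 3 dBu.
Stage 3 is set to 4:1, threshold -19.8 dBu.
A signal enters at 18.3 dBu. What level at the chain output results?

Stage 1: overshoot 28 dB → 28/4 = 7 dB → -2.7 dBu; +3 dB make-up → 0.3 dBu.
Stage 2: below threshold (0.3 ≤ 3); passes unchanged; output 0.3 dBu.
Stage 3: 20.1 dB above -19.8 dBu, reduced 4:1 to 5.025 dB above → -14.775 dBu.

-14.775 dBu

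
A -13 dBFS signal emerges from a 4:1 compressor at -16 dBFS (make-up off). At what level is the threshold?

Gain reduction = -13 − (-16) = 3 dB; output overshoot = GR / (R − 1) = 3 / 3 = 1 dB.
Threshold = output − output overshoot = -16 − 1 = -17 dBFS.

-17 dBFS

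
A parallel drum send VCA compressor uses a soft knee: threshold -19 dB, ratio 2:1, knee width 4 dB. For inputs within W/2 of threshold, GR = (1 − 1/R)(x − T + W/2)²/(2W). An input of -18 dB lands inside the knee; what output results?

-18.5625 dB

x − T + W/2 = -18 − (-19) + 2 = 3.
GR = (1 − 1/2) × 3² / 8 = 0.5 × 9 / 8 = 0.5625 dB.
Output = -18 − 0.5625 = -18.5625 dB.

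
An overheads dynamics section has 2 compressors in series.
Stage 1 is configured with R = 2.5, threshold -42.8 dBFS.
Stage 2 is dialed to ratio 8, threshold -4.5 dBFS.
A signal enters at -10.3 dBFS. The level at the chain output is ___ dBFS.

-29.8 dBFS

Stage 1: -10.3 dBFS is 32.5 dB over -42.8 dBFS; at 2.5:1 that becomes 13 dB over, giving -29.8 dBFS.
Stage 2: -29.8 dBFS is at or below the -4.5 dBFS threshold — no compression; output -29.8 dBFS.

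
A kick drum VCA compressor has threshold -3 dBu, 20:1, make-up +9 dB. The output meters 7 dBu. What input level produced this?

Stripping the +9 dB make-up gives -2 dBu at the gain stage.
That's 1 dB above the -3 dBu threshold.
Before 20:1 compression the overshoot was 1 × 20 = 20 dB, so input = -3 + 20 = 17 dBu.

17 dBu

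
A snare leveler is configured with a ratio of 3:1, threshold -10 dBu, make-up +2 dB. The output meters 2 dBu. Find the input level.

Remove make-up: 2 − 2 = 0 dBu.
The compressed level sits 0 − (-10) = 10 dB over threshold.
Undo the ratio: input overshoot = 10 × 3 = 30 dB, giving input = 20 dBu.

20 dBu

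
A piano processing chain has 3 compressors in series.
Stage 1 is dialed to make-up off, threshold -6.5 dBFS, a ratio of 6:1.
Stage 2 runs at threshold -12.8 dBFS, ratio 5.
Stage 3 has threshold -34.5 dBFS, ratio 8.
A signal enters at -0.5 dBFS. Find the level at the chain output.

Stage 1: 6 dB above -6.5 dBFS, reduced 6:1 to 1 dB above → -5.5 dBFS.
Stage 2: overshoot 7.3 dB → 7.3/5 = 1.46 dB → -11.34 dBFS.
Stage 3: -11.34 dBFS is 23.16 dB over -34.5 dBFS; at 8:1 that becomes 2.895 dB over, giving -31.605 dBFS.

-31.605 dBFS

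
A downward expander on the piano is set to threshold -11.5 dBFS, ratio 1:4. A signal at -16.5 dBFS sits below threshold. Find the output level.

-31.5 dBFS

Undershoot = (-11.5) − (-16.5) = 5 dB.
At 1:4, that expands to 20 dB under threshold.
Output = -11.5 − 20 = -31.5 dBFS.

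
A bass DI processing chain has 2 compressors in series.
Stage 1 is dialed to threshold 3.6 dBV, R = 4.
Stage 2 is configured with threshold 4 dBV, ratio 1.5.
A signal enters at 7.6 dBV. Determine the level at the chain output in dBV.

4.4 dBV

Stage 1: 7.6 dBV is 4 dB over 3.6 dBV; at 4:1 that becomes 1 dB over, giving 4.6 dBV.
Stage 2: overshoot 0.6 dB → 0.6/1.5 = 0.4 dB → 4.4 dBV.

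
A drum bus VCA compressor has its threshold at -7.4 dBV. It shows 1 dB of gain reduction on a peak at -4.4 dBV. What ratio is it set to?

Input overshoot = -4.4 − (-7.4) = 3 dB.
Output overshoot = 3 − 1 = 2 dB.
Ratio = input overshoot / output overshoot = 3 / 2 = 1.5.

1.5:1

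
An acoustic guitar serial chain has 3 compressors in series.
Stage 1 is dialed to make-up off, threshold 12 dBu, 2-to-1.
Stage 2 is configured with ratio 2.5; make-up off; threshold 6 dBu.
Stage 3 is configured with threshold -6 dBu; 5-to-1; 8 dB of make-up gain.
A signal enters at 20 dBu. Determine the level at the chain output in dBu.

5.2 dBu

Stage 1: 8 dB above 12 dBu, reduced 2:1 to 4 dB above → 16 dBu.
Stage 2: 16 dBu is 10 dB over 6 dBu; at 2.5:1 that becomes 4 dB over, giving 10 dBu.
Stage 3: 10 dBu is 16 dB over -6 dBu; at 5:1 that becomes 3.2 dB over, giving -2.8 dBu; +8 dB make-up → 5.2 dBu.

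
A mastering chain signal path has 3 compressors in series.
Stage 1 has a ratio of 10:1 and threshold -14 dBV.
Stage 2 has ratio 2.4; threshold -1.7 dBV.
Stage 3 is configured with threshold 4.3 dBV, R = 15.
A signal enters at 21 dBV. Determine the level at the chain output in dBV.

Stage 1: 35 dB above -14 dBV, reduced 10:1 to 3.5 dB above → -10.5 dBV.
Stage 2: -10.5 dBV is at or below the -1.7 dBV threshold — no compression; output -10.5 dBV.
Stage 3: below threshold (-10.5 ≤ 4.3); passes unchanged; output -10.5 dBV.

-10.5 dBV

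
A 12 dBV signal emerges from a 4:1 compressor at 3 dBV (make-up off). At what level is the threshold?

0 dBV

Gain reduction = 12 − 3 = 9 dB; output overshoot = GR / (R − 1) = 9 / 3 = 3 dB.
Threshold = output − output overshoot = 3 − 3 = 0 dBV.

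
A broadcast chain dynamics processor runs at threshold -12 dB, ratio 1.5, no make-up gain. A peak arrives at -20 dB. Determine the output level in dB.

-20 dB

-20 dB is 8 dB below the -12 dB threshold, so no gain reduction is applied.
Output = input = -20 dB.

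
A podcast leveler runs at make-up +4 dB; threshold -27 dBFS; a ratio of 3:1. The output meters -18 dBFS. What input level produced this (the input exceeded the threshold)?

-12 dBFS

Remove make-up: -18 − 4 = -22 dBFS.
That's 5 dB above the -27 dBFS threshold.
Input overshoot = R × output overshoot = 15 dB → input = -27 + 15 = -12 dBFS.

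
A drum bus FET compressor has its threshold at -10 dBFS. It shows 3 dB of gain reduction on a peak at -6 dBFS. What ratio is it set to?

4:1

Input overshoot = -6 − (-10) = 4 dB.
Output overshoot = 4 − 3 = 1 dB.
Ratio = input overshoot / output overshoot = 4 / 1 = 4.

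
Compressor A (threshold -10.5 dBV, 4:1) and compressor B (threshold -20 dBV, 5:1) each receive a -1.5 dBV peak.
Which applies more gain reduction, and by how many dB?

B, by 8.05 dB

A: GR = 9 − 9/4 = 6.75 dB.
B: GR = 18.5 − 18.5/5 = 14.8 dB.
Difference: 8.05 dB in favour of B.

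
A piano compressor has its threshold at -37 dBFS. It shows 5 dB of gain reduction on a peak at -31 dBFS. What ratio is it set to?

Input overshoot = -31 − (-37) = 6 dB.
Output overshoot = 6 − 5 = 1 dB.
Ratio = input overshoot / output overshoot = 6 / 1 = 6.

6:1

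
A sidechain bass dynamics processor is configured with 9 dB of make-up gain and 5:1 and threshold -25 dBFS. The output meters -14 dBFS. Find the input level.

-15 dBFS

Remove make-up: -14 − 9 = -23 dBFS.
The compressed level sits -23 − (-25) = 2 dB over threshold.
Before 5:1 compression the overshoot was 2 × 5 = 10 dB, so input = -25 + 10 = -15 dBFS.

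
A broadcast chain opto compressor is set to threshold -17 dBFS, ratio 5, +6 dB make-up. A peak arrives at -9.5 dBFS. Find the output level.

Overshoot: -9.5 − (-17) = 7.5 dB.
5:1 compression reduces that to 7.5/5 = 1.5 dB over.
So the level is -17 + 1.5 = -15.5 dBFS; make-up adds 6 dB, giving -9.5 dBFS.

-9.5 dBFS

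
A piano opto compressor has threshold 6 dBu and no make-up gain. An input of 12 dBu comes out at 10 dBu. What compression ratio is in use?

Input overshoot = 12 − 6 = 6 dB; output overshoot = 10 − 6 = 4 dB.
Ratio = 6 / 4 = 1.5.

1.5:1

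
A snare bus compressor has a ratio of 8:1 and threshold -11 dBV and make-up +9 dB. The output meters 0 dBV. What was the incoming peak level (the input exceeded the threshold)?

Remove make-up: 0 − 9 = -9 dBV.
Post-compression overshoot = -9 − (-11) = 2 dB.
Input overshoot = R × output overshoot = 16 dB → input = -11 + 16 = 5 dBV.

5 dBV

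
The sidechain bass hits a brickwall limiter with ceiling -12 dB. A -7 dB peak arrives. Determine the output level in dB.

At ∞:1, everything above -12 dB is held at the ceiling.

-12 dB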